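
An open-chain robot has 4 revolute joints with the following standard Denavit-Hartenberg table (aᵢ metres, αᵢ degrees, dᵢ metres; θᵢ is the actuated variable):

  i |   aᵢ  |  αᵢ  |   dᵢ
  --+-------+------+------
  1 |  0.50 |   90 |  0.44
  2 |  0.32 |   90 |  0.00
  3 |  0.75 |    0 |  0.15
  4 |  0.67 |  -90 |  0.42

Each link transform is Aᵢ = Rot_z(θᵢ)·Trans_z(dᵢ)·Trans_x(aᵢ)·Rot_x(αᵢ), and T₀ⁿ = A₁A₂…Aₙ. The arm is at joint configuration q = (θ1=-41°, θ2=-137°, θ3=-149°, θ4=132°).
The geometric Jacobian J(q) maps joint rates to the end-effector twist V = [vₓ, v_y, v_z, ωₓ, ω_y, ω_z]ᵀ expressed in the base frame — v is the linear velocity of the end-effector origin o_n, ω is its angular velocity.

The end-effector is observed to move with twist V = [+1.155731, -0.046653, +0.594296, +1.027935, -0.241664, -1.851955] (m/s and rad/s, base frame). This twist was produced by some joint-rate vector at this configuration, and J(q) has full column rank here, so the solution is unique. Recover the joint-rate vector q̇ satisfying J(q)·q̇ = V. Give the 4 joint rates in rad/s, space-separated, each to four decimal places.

-0.8500 -0.4920 -0.4010 -0.9690

o_n = [0.2905, 0.5189, 0.6401]
J₁: ẑ×o_n = [-0.5189, 0.2905, 0.0000], ω = ẑ
J2: z=[-0.6561, -0.7547, 0.0000] o=[0.3774, -0.3280, 0.4400] → [-0.1510, 0.1313, -0.6212, -0.6561, -0.7547, 0.0000]
J3: z=[-0.5147, 0.4474, 0.7314] o=[0.2007, -0.1745, 0.2218] → [-0.3199, 0.2810, -0.3970, -0.5147, 0.4474, 0.7314]
J4: z=[-0.5147, 0.4474, 0.7314] o=[0.7318, -0.1243, 0.7699] → [-0.5285, -0.3896, -0.1336, -0.5147, 0.4474, 0.7314]
q̇ = J⁺·V = [-0.8500, -0.4920, -0.4010, -0.9690]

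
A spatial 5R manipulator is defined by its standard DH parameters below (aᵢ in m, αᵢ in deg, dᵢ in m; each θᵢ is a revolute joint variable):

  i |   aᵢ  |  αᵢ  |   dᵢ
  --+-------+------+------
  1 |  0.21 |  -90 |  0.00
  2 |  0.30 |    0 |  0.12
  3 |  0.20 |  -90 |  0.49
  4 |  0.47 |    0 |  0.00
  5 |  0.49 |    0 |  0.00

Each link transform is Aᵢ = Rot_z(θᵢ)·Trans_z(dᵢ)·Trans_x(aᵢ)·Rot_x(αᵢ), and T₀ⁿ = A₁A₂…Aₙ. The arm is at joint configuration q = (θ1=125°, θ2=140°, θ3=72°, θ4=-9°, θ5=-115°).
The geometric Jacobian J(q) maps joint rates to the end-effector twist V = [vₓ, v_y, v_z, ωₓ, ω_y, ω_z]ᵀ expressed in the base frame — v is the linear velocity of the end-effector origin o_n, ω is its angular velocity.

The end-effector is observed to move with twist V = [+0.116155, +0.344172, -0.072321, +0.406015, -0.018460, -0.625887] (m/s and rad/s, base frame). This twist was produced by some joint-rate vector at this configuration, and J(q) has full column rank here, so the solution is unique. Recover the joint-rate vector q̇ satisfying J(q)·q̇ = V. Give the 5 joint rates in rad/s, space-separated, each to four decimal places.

-0.2290 0.4980 -0.8200 0.5270 -0.9950

o_n = [-0.6915, -0.9124, 0.0139]
J₁: ẑ×o_n = [0.9124, -0.6915, 0.0000], ω = ẑ
J2: z=[-0.8192, -0.5736, 0.0000] o=[-0.1205, 0.1720, 0.0000] → [-0.0080, 0.0114, 0.5607, -0.8192, -0.5736, 0.0000]
J3: z=[-0.8192, -0.5736, 0.0000] o=[-0.0869, -0.0851, -0.1928] → [-0.1186, 0.1694, 0.3309, -0.8192, -0.5736, 0.0000]
J4: z=[-0.3039, 0.4341, 0.8480] o=[-0.3910, -0.5050, -0.0869] → [0.3892, -0.2242, 0.2542, -0.3039, 0.4341, 0.8480]
J5: z=[-0.3039, 0.4341, 0.8480] o=[-0.2255, -0.8697, 0.1591] → [-0.0269, -0.4394, 0.2153, -0.3039, 0.4341, 0.8480]
q̇ = J⁺·V = [-0.2290, 0.4980, -0.8200, 0.5270, -0.9950]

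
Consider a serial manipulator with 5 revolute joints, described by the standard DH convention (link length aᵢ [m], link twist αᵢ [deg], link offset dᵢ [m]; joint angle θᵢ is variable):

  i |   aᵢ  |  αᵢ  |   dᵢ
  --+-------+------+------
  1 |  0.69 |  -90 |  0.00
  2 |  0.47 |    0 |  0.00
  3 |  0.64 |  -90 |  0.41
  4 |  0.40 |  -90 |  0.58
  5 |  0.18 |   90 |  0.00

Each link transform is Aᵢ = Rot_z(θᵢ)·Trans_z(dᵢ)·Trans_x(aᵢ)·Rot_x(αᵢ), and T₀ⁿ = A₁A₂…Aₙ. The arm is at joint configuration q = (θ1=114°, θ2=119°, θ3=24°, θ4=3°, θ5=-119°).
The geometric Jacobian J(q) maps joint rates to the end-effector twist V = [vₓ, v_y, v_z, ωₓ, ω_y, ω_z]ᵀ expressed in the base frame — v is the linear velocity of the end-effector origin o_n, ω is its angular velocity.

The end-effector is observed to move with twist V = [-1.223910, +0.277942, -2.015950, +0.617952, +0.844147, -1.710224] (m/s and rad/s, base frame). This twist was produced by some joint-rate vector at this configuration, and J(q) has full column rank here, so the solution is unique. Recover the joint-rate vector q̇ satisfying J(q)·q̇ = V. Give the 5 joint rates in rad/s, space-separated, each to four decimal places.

o_n = [-0.0577, -0.8381, -0.3952]
J₁: ẑ×o_n = [0.8381, -0.0577, 0.0000], ω = ẑ
J2: z=[-0.9135, -0.4067, 0.0000] o=[-0.2806, 0.6303, 0.0000] → [0.1608, -0.3611, 1.4322, -0.9135, -0.4067, 0.0000]
J3: z=[-0.9135, -0.4067, 0.0000] o=[-0.1880, 0.4222, -0.4111] → [-0.0064, 0.0145, 1.2043, -0.9135, -0.4067, 0.0000]
J4: z=[0.2448, -0.5498, 0.7986] o=[-0.3546, -0.2115, -0.7962] → [0.2800, 0.1390, 0.0099, 0.2448, -0.5498, 0.7986]
J5: z=[0.8953, 0.4444, 0.0315] o=[-0.0638, -0.8133, -0.5734] → [0.0800, -0.1593, -0.0249, 0.8953, 0.4444, 0.0315]
q̇ = J⁺·V = [-0.9650, -0.7170, -0.8270, -0.9080, -0.6370]

-0.9650 -0.7170 -0.8270 -0.9080 -0.6370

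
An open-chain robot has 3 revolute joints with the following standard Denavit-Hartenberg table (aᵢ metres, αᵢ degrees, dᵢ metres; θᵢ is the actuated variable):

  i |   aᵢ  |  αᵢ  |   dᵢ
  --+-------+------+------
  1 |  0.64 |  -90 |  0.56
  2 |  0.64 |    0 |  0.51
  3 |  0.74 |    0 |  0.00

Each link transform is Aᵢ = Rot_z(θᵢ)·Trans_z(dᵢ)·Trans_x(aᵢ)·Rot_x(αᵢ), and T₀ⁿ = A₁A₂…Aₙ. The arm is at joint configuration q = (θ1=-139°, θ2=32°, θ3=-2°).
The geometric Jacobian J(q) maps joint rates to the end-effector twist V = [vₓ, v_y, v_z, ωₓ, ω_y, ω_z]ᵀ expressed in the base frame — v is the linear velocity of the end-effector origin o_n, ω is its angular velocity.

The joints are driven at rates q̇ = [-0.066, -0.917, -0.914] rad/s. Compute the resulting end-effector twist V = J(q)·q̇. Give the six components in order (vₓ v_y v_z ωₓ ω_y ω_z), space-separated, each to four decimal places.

o_n = [-1.0417, -1.5813, -0.1491]
J₁: ẑ×o_n = [1.5813, -1.0417, 0.0000], ω = ẑ
J2: z=[0.6561, -0.7547, 0.0000] o=[-0.4830, -0.4199, 0.5600] → [0.5352, 0.4652, -1.1836, 0.6561, -0.7547, 0.0000]
J3: z=[0.6561, -0.7547, 0.0000] o=[-0.5580, -1.1609, 0.2209] → [0.2792, 0.2427, -0.6409, 0.6561, -0.7547, 0.0000]
V = J·q̇ = [-0.8504, -0.5797, 1.6711, -1.2012, 1.3819, -0.0660]

-0.8504 -0.5797 1.6711 -1.2012 1.3819 -0.0660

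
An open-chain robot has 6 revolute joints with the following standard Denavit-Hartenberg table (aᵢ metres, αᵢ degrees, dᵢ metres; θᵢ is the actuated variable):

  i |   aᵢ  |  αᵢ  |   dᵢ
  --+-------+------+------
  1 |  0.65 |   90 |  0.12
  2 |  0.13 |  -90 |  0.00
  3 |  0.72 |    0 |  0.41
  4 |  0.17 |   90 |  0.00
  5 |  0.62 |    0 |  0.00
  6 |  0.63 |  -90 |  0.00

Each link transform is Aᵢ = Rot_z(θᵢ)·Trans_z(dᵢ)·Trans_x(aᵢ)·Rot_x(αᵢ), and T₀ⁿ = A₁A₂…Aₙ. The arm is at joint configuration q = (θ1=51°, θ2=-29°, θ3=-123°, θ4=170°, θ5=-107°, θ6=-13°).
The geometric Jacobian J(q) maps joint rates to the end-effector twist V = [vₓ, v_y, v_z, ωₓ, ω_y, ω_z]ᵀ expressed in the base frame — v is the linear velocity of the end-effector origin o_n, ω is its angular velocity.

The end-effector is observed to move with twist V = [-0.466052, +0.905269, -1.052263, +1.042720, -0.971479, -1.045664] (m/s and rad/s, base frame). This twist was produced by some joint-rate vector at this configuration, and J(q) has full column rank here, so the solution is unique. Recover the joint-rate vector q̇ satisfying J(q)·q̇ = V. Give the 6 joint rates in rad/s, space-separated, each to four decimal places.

0.1870 0.9450 -0.3570 -0.7690 0.6600 0.0390

o_n = [0.5747, -0.6289, -0.2822]
J₁: ẑ×o_n = [0.6289, 0.5747, -0.0000], ω = ẑ
J2: z=[0.7771, -0.6293, 0.0000] o=[0.4091, 0.5051, 0.1200] → [0.2531, 0.3126, -0.7771, 0.7771, -0.6293, 0.0000]
J3: z=[0.3051, 0.3768, 0.8746] o=[0.4806, 0.5935, 0.0570] → [0.9414, 0.1858, -0.4084, 0.3051, 0.3768, 0.8746]
J4: z=[0.3051, 0.3768, 0.8746] o=[0.8591, 0.1014, 0.6057] → [0.3043, 0.0222, -0.1157, 0.3051, 0.3768, 0.8746]
J5: z=[0.9326, 0.0679, -0.3546] o=[0.8263, 0.2585, 0.5495] → [-0.3711, 0.8648, -0.8105, 0.9326, 0.0679, -0.3546]
J6: z=[0.9326, 0.0679, -0.3546] o=[0.6804, -0.1324, 0.0908] → [-0.2014, 0.3853, -0.4559, 0.9326, 0.0679, -0.3546]
q̇ = J⁺·V = [0.1870, 0.9450, -0.3570, -0.7690, 0.6600, 0.0390]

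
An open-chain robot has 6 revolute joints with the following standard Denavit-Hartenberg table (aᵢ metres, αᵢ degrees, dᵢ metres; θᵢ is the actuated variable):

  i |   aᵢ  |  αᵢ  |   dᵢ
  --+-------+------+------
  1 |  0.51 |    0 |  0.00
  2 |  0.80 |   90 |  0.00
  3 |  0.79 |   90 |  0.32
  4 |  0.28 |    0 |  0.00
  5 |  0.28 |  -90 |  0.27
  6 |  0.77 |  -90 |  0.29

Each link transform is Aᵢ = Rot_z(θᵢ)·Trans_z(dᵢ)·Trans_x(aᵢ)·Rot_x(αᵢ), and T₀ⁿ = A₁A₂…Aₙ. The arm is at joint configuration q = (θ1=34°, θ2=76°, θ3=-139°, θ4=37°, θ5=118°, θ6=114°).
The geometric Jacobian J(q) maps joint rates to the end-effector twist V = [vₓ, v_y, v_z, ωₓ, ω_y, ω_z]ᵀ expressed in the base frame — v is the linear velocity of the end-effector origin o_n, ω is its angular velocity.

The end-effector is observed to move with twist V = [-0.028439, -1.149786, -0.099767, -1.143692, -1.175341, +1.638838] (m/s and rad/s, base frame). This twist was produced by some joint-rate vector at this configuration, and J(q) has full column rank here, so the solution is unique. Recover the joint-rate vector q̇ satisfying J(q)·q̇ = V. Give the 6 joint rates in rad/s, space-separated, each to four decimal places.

0.6820 -0.4570 -0.6420 0.7490 0.7860 0.9210

o_n = [0.4886, 0.7233, -0.9314]
J₁: ẑ×o_n = [-0.7233, 0.4886, 0.0000], ω = ẑ
J2: z=[0.0000, 0.0000, 1.0000] o=[0.4228, 0.2852, 0.0000] → [-0.4381, 0.0658, 0.0000, 0.0000, 0.0000, 1.0000]
J3: z=[0.9397, 0.3420, 0.0000] o=[0.1492, 1.0369, 0.0000] → [-0.3186, 0.8753, -0.4108, 0.9397, 0.3420, 0.0000]
J4: z=[0.2244, -0.6165, 0.7547] o=[0.6538, 0.5861, -0.5183] → [0.1512, -0.0320, -0.0711, 0.2244, -0.6165, 0.7547]
J5: z=[0.2244, -0.6165, 0.7547] o=[0.8699, 0.4852, -0.6650] → [-0.0154, -0.2280, -0.1816, 0.2244, -0.6165, 0.7547]
J6: z=[-0.9607, -0.0103, 0.2773] o=[0.9762, 0.5392, -0.2947] → [-0.0445, -0.7469, -0.1819, -0.9607, -0.0103, 0.2773]
q̇ = J⁺·V = [0.6820, -0.4570, -0.6420, 0.7490, 0.7860, 0.9210]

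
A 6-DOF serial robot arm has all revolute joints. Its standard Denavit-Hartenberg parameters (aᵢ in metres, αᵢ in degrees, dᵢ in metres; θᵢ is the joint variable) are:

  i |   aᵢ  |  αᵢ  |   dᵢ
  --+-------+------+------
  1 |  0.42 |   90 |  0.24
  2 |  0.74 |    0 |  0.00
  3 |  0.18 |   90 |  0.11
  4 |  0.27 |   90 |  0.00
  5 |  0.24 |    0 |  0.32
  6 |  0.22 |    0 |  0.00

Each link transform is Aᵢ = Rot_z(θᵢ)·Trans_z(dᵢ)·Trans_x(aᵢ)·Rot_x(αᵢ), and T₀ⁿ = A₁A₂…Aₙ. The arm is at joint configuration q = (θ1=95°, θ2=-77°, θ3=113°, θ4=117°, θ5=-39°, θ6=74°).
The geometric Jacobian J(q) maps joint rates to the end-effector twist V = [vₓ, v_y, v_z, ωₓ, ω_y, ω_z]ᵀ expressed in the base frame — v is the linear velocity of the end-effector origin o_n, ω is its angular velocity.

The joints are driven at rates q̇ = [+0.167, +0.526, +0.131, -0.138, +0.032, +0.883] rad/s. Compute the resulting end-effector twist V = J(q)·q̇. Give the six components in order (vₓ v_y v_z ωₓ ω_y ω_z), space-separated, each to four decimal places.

-0.2737 0.6346 0.1206 1.0179 0.6697 0.7578

o_n = [0.7572, 0.7833, -0.3574]
J₁: ẑ×o_n = [-0.7833, 0.7572, 0.0000], ω = ẑ
J2: z=[0.9962, 0.0872, 0.0000] o=[-0.0366, 0.4184, 0.2400] → [-0.0521, 0.5952, 0.2943, 0.9962, 0.0872, 0.0000]
J3: z=[0.9962, 0.0872, 0.0000] o=[-0.0511, 0.5842, -0.4810] → [0.0108, -0.1231, 0.1278, 0.9962, 0.0872, 0.0000]
J4: z=[-0.0512, 0.5855, -0.8090] o=[0.0458, 0.7389, -0.3752] → [0.0463, -0.5747, -0.4189, -0.0512, 0.5855, -0.8090]
J5: z=[0.3894, 0.7577, 0.5237] o=[0.2941, 0.6611, -0.4473] → [0.0041, 0.2076, -0.3033, 0.3894, 0.7577, 0.5237]
J6: z=[0.3894, 0.7577, 0.5237] o=[0.5980, 0.7613, -0.2073] → [-0.1253, 0.1419, -0.1121, 0.3894, 0.7577, 0.5237]
V = J·q̇ = [-0.2737, 0.6346, 0.1206, 1.0179, 0.6697, 0.7578]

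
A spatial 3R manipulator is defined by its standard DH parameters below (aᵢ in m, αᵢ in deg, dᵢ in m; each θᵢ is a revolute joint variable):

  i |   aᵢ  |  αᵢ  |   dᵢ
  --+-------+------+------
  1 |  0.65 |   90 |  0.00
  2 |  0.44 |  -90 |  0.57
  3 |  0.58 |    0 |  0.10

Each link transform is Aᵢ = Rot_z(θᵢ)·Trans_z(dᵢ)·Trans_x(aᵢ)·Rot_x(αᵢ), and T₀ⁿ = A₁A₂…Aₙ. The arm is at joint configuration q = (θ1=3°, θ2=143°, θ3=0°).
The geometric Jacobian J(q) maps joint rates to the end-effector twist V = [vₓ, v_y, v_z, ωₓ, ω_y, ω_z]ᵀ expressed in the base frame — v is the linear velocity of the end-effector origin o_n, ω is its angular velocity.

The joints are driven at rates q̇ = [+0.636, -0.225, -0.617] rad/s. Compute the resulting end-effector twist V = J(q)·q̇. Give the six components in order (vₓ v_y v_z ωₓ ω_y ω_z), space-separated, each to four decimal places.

o_n = [-0.1947, -0.5810, 0.5340]
J₁: ẑ×o_n = [0.5810, -0.1947, 0.0000], ω = ẑ
J2: z=[0.0523, -0.9986, 0.0000] o=[0.6491, 0.0340, 0.0000] → [-0.5333, -0.0279, -0.8748, 0.0523, -0.9986, 0.0000]
J3: z=[-0.6010, -0.0315, -0.7986] o=[0.3280, -0.5536, 0.2648] → [-0.0304, 0.5792, -0.0000, -0.6010, -0.0315, -0.7986]
V = J·q̇ = [0.5082, -0.4749, 0.1968, 0.3590, 0.2441, 1.1288]

0.5082 -0.4749 0.1968 0.3590 0.2441 1.1288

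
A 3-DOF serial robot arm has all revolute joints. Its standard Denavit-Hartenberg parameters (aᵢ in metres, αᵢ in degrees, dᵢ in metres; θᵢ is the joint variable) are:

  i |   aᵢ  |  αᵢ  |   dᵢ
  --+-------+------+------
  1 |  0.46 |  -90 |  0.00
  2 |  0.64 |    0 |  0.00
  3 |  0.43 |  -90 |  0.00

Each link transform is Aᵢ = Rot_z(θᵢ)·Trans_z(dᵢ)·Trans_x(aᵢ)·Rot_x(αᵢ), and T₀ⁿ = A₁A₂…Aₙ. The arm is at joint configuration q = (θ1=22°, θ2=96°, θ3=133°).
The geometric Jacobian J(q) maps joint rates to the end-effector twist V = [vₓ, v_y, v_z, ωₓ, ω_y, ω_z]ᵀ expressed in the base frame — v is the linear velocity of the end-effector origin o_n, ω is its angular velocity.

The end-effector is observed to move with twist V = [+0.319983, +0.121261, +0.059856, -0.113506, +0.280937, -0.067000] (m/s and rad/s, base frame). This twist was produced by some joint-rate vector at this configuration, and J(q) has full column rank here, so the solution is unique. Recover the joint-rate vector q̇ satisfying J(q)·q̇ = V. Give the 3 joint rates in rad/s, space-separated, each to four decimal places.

o_n = [0.1029, 0.0416, -0.3120]
J₁: ẑ×o_n = [-0.0416, 0.1029, 0.0000], ω = ẑ
J2: z=[-0.3746, 0.9272, 0.0000] o=[0.4265, 0.1723, 0.0000] → [-0.2893, -0.1169, 0.3490, -0.3746, 0.9272, 0.0000]
J3: z=[-0.3746, 0.9272, 0.0000] o=[0.3645, 0.1473, -0.6365] → [0.3009, 0.1216, 0.2821, -0.3746, 0.9272, 0.0000]
q̇ = J⁺·V = [-0.0670, -0.3830, 0.6860]

-0.0670 -0.3830 0.6860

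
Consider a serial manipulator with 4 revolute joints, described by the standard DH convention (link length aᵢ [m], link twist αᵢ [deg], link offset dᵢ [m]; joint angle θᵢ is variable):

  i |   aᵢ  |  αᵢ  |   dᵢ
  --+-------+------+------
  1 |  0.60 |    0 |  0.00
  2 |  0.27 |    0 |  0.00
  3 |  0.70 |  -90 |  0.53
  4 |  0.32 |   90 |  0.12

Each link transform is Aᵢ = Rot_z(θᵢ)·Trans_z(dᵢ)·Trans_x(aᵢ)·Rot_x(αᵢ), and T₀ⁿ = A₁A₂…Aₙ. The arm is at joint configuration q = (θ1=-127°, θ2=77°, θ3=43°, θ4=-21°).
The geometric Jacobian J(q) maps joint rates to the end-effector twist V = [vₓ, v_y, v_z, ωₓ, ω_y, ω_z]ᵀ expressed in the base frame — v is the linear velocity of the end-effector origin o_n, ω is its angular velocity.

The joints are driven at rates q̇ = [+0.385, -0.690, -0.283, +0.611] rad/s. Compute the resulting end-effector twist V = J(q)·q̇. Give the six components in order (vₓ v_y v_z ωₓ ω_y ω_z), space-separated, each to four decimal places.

o_n = [0.8184, -0.6886, 0.6447]
J₁: ẑ×o_n = [0.6886, 0.8184, -0.0000], ω = ẑ
J2: z=[0.0000, 0.0000, 1.0000] o=[-0.3611, -0.4792, 0.0000] → [0.2094, 1.1795, -0.0000, 0.0000, 0.0000, 1.0000]
J3: z=[0.0000, 0.0000, 1.0000] o=[-0.1875, -0.6860, 0.0000] → [0.0026, 1.0059, -0.0000, 0.0000, 0.0000, 1.0000]
J4: z=[0.1219, 0.9925, 0.0000] o=[0.5072, -0.7713, 0.5300] → [0.1138, -0.0140, -0.2987, 0.1219, 0.9925, 0.0000]
V = J·q̇ = [0.1894, -0.7920, -0.1825, 0.0745, 0.6064, -0.5880]

0.1894 -0.7920 -0.1825 0.0745 0.6064 -0.5880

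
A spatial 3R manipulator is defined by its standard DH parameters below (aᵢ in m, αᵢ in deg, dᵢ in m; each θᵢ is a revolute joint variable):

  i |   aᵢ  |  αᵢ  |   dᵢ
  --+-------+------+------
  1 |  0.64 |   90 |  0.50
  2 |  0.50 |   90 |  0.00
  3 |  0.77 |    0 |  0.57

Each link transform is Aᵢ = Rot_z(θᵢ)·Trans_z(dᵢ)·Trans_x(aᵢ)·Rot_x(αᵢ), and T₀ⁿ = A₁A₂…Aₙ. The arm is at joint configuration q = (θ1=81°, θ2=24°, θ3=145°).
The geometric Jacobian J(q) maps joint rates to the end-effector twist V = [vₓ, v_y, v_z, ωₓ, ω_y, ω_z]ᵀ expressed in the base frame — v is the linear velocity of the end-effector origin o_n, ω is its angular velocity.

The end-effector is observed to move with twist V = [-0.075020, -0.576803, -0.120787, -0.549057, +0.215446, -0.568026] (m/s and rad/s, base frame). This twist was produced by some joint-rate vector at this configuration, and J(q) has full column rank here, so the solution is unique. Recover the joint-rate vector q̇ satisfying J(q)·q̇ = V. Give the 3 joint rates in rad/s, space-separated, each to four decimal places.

o_n = [0.5539, 0.6740, -0.0739]
J₁: ẑ×o_n = [-0.6740, 0.5539, 0.0000], ω = ẑ
J2: z=[0.9877, -0.1564, 0.0000] o=[0.1001, 0.6321, 0.5000] → [0.0898, 0.5668, 0.1124, 0.9877, -0.1564, 0.0000]
J3: z=[0.0636, 0.4017, -0.9135] o=[0.1716, 1.0833, 0.7034] → [-0.6861, -0.2998, -0.1796, 0.0636, 0.4017, -0.9135]
q̇ = J⁺·V = [-0.2830, -0.5760, 0.3120]

-0.2830 -0.5760 0.3120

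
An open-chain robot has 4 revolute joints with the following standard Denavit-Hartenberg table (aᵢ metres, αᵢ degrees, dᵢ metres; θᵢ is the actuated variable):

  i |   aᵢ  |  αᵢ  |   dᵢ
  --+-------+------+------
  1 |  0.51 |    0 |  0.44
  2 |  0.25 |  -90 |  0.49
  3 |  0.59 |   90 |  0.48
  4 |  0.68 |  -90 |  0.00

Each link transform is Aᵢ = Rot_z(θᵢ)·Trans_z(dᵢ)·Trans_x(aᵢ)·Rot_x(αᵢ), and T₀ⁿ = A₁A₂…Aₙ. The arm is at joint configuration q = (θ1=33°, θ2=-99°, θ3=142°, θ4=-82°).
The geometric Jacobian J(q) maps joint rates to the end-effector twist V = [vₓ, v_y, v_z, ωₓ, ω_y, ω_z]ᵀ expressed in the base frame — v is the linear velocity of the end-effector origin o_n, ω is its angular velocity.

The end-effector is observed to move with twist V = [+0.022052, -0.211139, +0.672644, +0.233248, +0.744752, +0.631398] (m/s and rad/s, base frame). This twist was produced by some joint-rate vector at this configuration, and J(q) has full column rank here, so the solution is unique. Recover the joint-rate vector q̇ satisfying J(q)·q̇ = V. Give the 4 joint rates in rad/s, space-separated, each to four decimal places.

0.1240 -0.2420 0.5160 -0.9510

o_n = [0.1333, 0.4636, 0.5085]
J₁: ẑ×o_n = [-0.4636, 0.1333, 0.0000], ω = ẑ
J2: z=[0.0000, 0.0000, 1.0000] o=[0.4277, 0.2778, 0.4400] → [-0.1858, -0.2944, 0.0000, 0.0000, 0.0000, 1.0000]
J3: z=[0.9135, 0.4067, 0.0000] o=[0.5294, 0.0494, 0.9300] → [-0.1714, 0.3851, 0.5395, 0.9135, 0.4067, 0.0000]
J4: z=[0.2504, -0.5624, -0.7880] o=[0.7788, 0.6693, 0.5668] → [-0.1294, 0.5232, -0.4146, 0.2504, -0.5624, -0.7880]
q̇ = J⁺·V = [0.1240, -0.2420, 0.5160, -0.9510]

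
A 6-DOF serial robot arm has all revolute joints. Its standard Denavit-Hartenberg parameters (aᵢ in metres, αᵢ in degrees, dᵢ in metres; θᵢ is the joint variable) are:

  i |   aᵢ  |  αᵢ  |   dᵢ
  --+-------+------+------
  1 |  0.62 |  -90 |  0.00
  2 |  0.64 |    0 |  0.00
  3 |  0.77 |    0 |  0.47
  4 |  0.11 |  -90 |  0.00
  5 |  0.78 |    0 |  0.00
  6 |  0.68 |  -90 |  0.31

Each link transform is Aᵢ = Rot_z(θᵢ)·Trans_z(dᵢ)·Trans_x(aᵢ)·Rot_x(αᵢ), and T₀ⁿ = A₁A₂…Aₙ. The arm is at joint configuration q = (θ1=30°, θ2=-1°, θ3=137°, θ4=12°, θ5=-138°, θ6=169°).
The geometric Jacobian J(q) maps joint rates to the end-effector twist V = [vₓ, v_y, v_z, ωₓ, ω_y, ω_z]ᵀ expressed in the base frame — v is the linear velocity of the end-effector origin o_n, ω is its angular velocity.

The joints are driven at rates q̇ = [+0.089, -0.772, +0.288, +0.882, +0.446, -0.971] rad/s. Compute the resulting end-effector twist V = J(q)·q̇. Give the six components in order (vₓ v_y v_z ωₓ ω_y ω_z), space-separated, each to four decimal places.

-0.3709 0.4835 0.1087 0.0419 0.4838 -0.3562

o_n = [0.0652, 0.7786, -0.3208]
J₁: ẑ×o_n = [-0.7786, 0.0652, 0.0000], ω = ẑ
J2: z=[-0.5000, 0.8660, 0.0000] o=[0.5369, 0.3100, 0.0000] → [-0.2778, -0.1604, 0.1743, -0.5000, 0.8660, 0.0000]
J3: z=[-0.5000, 0.8660, 0.0000] o=[1.0911, 0.6300, 0.0112] → [-0.2875, -0.1660, 0.8142, -0.5000, 0.8660, 0.0000]
J4: z=[-0.5000, 0.8660, 0.0000] o=[0.3764, 0.7600, -0.5237] → [0.1757, 0.1014, 0.2603, -0.5000, 0.8660, 0.0000]
J5: z=[-0.4589, -0.2650, 0.8480] o=[0.2956, 0.7134, -0.5820] → [-0.1245, -0.0756, -0.0910, -0.4589, -0.2650, 0.8480]
J6: z=[-0.4589, -0.2650, 0.8480] o=[0.4604, 1.4112, -0.2748] → [0.5487, -0.3563, 0.1856, -0.4589, -0.2650, 0.8480]
V = J·q̇ = [-0.3709, 0.4835, 0.1087, 0.0419, 0.4838, -0.3562]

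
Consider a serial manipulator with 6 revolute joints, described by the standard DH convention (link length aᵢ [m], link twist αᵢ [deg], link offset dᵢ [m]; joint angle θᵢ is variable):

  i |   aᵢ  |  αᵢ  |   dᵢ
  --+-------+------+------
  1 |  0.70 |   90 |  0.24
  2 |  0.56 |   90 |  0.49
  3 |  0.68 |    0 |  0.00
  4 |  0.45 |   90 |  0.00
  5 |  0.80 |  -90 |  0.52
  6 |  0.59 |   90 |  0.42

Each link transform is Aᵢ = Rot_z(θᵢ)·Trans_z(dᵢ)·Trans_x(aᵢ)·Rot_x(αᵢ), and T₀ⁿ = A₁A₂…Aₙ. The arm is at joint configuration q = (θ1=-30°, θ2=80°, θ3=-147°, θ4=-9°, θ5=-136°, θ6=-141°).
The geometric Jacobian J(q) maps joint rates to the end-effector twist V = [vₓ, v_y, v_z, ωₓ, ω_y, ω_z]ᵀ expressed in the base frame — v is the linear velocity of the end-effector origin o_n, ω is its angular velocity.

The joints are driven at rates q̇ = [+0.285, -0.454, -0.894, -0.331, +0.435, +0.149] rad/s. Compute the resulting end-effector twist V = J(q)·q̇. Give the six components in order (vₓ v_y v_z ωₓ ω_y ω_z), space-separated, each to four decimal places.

-0.8284 -1.2365 0.5196 -1.1276 0.7650 0.2490

o_n = [-0.3440, -0.6467, -0.4798]
J₁: ẑ×o_n = [0.6467, -0.3440, 0.0000], ω = ẑ
J2: z=[-0.5000, -0.8660, 0.0000] o=[0.6062, -0.3500, 0.2400] → [0.6234, -0.3599, -0.6746, -0.5000, -0.8660, 0.0000]
J3: z=[0.8529, -0.4924, -0.1736] o=[0.4454, -0.8230, 0.7915] → [0.6566, 1.2214, -0.2384, 0.8529, -0.4924, -0.1736]
J4: z=[0.8529, -0.4924, -0.1736] o=[0.5448, -0.4527, 0.2299] → [0.3158, 0.7596, -0.6032, 0.8529, -0.4924, -0.1736]
J5: z=[-0.5179, -0.7558, -0.4006] o=[0.5745, -0.2585, -0.1750] → [0.0749, 0.2101, -0.4932, -0.5179, -0.7558, -0.4006]
J6: z=[-0.5677, 0.6540, -0.5000] o=[-0.2067, -0.6263, 0.2310] → [-0.4751, -0.3348, 0.1014, -0.5677, 0.6540, -0.5000]
V = J·q̇ = [-0.8284, -1.2365, 0.5196, -1.1276, 0.7650, 0.2490]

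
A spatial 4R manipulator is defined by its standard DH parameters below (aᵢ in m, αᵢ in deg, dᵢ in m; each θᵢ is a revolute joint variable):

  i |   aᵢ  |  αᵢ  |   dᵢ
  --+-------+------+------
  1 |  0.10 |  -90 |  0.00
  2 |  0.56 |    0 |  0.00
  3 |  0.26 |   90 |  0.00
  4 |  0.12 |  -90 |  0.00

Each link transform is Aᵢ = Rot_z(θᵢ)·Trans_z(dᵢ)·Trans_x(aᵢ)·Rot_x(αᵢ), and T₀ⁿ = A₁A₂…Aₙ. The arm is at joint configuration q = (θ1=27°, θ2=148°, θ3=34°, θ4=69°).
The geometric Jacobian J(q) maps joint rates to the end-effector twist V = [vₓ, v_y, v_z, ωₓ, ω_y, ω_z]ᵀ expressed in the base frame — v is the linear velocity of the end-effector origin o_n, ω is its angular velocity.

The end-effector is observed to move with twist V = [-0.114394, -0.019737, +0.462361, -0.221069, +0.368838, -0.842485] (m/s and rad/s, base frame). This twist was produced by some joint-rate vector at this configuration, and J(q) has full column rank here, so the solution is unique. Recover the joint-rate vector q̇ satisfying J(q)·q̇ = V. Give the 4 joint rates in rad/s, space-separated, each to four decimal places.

o_n = [-0.6547, -0.2079, -0.2862]
J₁: ẑ×o_n = [0.2079, -0.6547, 0.0000], ω = ẑ
J2: z=[-0.4540, 0.8910, 0.0000] o=[0.0891, 0.0454, 0.0000] → [-0.2550, -0.1299, 0.7777, -0.4540, 0.8910, 0.0000]
J3: z=[-0.4540, 0.8910, 0.0000] o=[-0.3340, -0.1702, -0.2968] → [0.0094, 0.0048, 0.3028, -0.4540, 0.8910, 0.0000]
J4: z=[-0.0311, -0.0158, -0.9994] o=[-0.5656, -0.2882, -0.2877] → [0.0802, 0.0891, -0.0039, -0.0311, -0.0158, -0.9994]
q̇ = J⁺·V = [0.0030, 0.7070, -0.2780, 0.8460]

0.0030 0.7070 -0.2780 0.8460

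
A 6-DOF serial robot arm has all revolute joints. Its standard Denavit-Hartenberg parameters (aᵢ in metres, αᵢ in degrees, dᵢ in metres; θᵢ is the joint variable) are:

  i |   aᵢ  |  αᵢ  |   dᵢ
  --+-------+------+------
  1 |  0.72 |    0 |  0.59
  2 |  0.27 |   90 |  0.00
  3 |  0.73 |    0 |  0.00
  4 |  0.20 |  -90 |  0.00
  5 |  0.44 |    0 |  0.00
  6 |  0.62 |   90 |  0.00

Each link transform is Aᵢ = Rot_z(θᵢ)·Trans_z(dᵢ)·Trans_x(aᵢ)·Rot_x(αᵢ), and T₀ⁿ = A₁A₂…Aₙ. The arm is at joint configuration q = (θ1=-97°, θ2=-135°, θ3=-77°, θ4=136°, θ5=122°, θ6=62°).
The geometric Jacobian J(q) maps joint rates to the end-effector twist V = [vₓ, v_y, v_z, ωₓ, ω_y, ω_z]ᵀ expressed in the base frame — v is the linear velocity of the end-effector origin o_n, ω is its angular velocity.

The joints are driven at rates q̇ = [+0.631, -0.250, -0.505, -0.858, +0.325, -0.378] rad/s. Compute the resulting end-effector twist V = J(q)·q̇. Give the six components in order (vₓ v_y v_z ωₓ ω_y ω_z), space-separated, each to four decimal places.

1.2617 -1.0842 0.2686 -1.1020 -0.8033 0.3537

o_n = [-0.4084, -0.8400, -0.6799]
J₁: ẑ×o_n = [0.8400, -0.4084, 0.0000], ω = ẑ
J2: z=[0.0000, 0.0000, 1.0000] o=[-0.0877, -0.7146, 0.5900] → [0.1254, -0.3207, 0.0000, 0.0000, 0.0000, 1.0000]
J3: z=[0.7880, 0.6157, 0.0000] o=[-0.2540, -0.5019, 0.5900] → [-0.7818, 1.0007, -0.1714, 0.7880, 0.6157, 0.0000]
J4: z=[0.7880, 0.6157, 0.0000] o=[-0.3551, -0.3725, -0.1213] → [-0.3439, 0.4402, -0.3356, 0.7880, 0.6157, 0.0000]
J5: z=[0.5277, -0.6755, 0.5150] o=[-0.4185, -0.2913, 0.0501] → [0.7757, 0.3904, -0.2828, 0.5277, -0.6755, 0.5150]
J6: z=[0.5277, -0.6755, 0.5150] o=[-0.6386, -0.6157, -0.1497] → [0.4737, 0.3983, 0.0371, 0.5277, -0.6755, 0.5150]
V = J·q̇ = [1.2617, -1.0842, 0.2686, -1.1020, -0.8033, 0.3537]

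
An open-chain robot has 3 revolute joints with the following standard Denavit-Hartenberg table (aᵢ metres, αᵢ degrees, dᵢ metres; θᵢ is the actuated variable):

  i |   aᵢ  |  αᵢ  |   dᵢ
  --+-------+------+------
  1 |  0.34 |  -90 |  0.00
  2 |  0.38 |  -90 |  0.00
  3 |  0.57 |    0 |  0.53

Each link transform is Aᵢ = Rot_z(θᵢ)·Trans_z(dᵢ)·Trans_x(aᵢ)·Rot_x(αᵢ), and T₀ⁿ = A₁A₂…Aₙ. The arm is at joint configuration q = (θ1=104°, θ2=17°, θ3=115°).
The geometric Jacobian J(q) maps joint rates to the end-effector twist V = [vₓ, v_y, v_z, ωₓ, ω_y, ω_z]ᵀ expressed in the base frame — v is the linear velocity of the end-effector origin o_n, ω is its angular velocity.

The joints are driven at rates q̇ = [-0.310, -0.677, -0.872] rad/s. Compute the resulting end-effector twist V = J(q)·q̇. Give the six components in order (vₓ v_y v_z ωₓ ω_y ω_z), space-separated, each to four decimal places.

0.1443 0.6969 -0.1466 0.5952 0.4112 0.5239

o_n = [0.4243, 0.4336, -0.5475]
J₁: ẑ×o_n = [-0.4336, 0.4243, 0.0000], ω = ẑ
J2: z=[-0.9703, -0.2419, 0.0000] o=[-0.0823, 0.3299, 0.0000] → [0.1325, -0.5312, 0.0219, -0.9703, -0.2419, 0.0000]
J3: z=[0.0707, -0.2837, -0.9563] o=[-0.1702, 0.6825, -0.1111] → [-0.1142, -0.5376, 0.1510, 0.0707, -0.2837, -0.9563]
V = J·q̇ = [0.1443, 0.6969, -0.1466, 0.5952, 0.4112, 0.5239]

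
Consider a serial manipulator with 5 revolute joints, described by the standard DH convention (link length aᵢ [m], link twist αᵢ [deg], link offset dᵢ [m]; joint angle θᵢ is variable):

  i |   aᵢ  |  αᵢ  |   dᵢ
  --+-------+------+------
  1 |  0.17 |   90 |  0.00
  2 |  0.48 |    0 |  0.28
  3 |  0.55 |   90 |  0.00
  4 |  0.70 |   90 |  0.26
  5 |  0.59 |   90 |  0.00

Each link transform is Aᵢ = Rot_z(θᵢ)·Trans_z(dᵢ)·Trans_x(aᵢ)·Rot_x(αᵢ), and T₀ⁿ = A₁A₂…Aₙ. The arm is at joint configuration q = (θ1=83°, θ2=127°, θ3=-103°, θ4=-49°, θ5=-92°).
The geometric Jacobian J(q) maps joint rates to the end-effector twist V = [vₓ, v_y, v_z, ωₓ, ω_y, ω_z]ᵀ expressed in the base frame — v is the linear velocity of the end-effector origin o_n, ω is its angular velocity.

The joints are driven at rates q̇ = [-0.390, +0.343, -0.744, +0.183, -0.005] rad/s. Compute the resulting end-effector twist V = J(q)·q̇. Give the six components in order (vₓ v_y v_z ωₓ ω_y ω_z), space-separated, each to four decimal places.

0.3772 0.2826 -0.3728 -0.3853 0.1258 -0.5556

o_n = [-0.1510, 0.6802, 1.0895]
J₁: ẑ×o_n = [-0.6802, -0.1510, 0.0000], ω = ẑ
J2: z=[0.9925, -0.1219, 0.0000] o=[0.0207, 0.1687, 0.0000] → [-0.1328, -1.0814, 0.4867, 0.9925, -0.1219, 0.0000]
J3: z=[0.9925, -0.1219, 0.0000] o=[0.2634, -0.1521, 0.3833] → [-0.0861, -0.7009, 0.7756, 0.9925, -0.1219, 0.0000]
J4: z=[0.0496, 0.4037, -0.9135] o=[0.3247, 0.3466, 0.6071] → [0.4995, 0.4106, 0.2086, 0.0496, 0.4037, -0.9135]
J5: z=[-0.7352, -0.6044, -0.3070] o=[-0.1357, 0.9324, 0.5563] → [-0.3996, 0.3967, 0.1762, -0.7352, -0.6044, -0.3070]
V = J·q̇ = [0.3772, 0.2826, -0.3728, -0.3853, 0.1258, -0.5556]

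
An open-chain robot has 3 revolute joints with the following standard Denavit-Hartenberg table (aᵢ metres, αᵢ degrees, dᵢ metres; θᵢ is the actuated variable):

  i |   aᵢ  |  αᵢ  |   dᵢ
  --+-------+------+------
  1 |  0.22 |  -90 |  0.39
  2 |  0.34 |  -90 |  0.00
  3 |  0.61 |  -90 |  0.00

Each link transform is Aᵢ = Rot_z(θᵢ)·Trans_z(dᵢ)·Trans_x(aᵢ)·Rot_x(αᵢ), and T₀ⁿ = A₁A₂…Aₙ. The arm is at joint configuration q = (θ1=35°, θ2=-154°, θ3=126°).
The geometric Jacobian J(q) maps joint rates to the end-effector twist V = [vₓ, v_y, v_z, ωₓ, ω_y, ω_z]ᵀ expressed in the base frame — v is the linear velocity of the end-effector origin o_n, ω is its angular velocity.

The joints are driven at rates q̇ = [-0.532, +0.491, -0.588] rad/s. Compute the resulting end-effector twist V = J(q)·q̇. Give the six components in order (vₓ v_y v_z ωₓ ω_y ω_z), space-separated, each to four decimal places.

o_n = [0.4769, -0.2685, 0.3819]
J₁: ẑ×o_n = [0.2685, 0.4769, -0.0000], ω = ẑ
J2: z=[-0.5736, 0.8192, 0.0000] o=[0.1802, 0.1262, 0.3900] → [-0.0067, -0.0047, -0.0167, -0.5736, 0.8192, 0.0000]
J3: z=[0.3591, 0.2514, 0.8988] o=[-0.0701, -0.0491, 0.5390] → [0.1577, 0.5481, -0.2163, 0.3591, 0.2514, 0.8988]
V = J·q̇ = [-0.2388, -0.5783, 0.1190, -0.4928, 0.2544, -1.0605]

-0.2388 -0.5783 0.1190 -0.4928 0.2544 -1.0605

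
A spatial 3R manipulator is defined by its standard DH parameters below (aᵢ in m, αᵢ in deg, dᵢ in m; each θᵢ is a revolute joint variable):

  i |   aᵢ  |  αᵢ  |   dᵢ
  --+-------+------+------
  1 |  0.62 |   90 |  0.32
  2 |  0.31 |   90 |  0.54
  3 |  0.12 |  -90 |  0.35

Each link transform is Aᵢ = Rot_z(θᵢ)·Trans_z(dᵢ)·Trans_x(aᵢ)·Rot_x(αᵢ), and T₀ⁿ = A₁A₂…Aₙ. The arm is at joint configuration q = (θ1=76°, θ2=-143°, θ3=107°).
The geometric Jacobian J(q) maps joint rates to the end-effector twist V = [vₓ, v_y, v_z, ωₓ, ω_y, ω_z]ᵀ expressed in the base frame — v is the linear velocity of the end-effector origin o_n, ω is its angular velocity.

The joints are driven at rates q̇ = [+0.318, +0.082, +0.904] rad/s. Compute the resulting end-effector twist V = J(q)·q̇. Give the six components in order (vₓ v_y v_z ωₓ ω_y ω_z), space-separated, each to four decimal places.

-0.0212 0.2956 0.0272 -0.0521 -0.5477 1.0400

o_n = [0.6812, 0.0258, 0.4341]
J₁: ẑ×o_n = [-0.0258, 0.6812, 0.0000], ω = ẑ
J2: z=[0.9703, -0.2419, 0.0000] o=[0.1500, 0.6016, 0.3200] → [-0.0276, -0.1107, -0.4302, 0.9703, -0.2419, 0.0000]
J3: z=[-0.1456, -0.5839, 0.7986] o=[0.6141, 0.2307, 0.1334] → [-0.0119, 0.0974, 0.0691, -0.1456, -0.5839, 0.7986]
V = J·q̇ = [-0.0212, 0.2956, 0.0272, -0.0521, -0.5477, 1.0400]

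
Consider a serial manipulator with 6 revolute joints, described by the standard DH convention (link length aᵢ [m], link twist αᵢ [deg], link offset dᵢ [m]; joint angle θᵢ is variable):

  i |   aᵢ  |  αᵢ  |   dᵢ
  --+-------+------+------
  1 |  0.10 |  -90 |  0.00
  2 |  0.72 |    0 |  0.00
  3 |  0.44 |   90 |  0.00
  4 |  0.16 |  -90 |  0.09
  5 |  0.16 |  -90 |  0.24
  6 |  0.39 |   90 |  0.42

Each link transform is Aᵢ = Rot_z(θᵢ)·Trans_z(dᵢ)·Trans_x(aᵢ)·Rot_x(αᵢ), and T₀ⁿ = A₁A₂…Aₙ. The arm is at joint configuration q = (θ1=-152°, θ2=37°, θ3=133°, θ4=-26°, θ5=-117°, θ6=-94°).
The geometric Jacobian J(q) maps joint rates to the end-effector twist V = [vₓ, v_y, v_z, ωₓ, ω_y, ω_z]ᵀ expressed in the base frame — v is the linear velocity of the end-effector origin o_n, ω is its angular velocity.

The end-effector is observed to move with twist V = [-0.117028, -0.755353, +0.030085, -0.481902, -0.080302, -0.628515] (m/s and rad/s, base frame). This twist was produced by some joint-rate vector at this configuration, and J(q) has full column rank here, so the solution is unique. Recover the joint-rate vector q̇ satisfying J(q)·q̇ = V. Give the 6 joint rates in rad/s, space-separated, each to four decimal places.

o_n = [0.5035, -0.1373, -1.0245]
J₁: ẑ×o_n = [0.1373, 0.5035, -0.0000], ω = ẑ
J2: z=[0.4695, -0.8829, 0.0000] o=[-0.0883, -0.0469, 0.0000] → [0.9046, 0.4810, 0.4801, 0.4695, -0.8829, 0.0000]
J3: z=[0.4695, -0.8829, 0.0000] o=[-0.5960, -0.3169, -0.4333] → [0.5220, 0.2775, 1.0551, 0.4695, -0.8829, 0.0000]
J4: z=[-0.1533, -0.0815, -0.9848] o=[-0.2134, -0.1135, -0.5097] → [0.0185, -0.7849, 0.0621, -0.1533, -0.0815, -0.9848]
J5: z=[0.8031, -0.5909, -0.0761] o=[-0.1351, 0.0076, -0.6233] → [0.2260, 0.2736, 0.2609, 0.8031, -0.5909, -0.0761]
J6: z=[0.4434, 0.6781, -0.5862] o=[-0.0060, -0.2041, -0.7706] → [-0.1330, -0.1861, -0.3159, 0.4434, 0.6781, -0.5862]
q̇ = J⁺·V = [0.0970, -0.1730, -0.0310, 0.9570, -0.1010, -0.3570]

0.0970 -0.1730 -0.0310 0.9570 -0.1010 -0.3570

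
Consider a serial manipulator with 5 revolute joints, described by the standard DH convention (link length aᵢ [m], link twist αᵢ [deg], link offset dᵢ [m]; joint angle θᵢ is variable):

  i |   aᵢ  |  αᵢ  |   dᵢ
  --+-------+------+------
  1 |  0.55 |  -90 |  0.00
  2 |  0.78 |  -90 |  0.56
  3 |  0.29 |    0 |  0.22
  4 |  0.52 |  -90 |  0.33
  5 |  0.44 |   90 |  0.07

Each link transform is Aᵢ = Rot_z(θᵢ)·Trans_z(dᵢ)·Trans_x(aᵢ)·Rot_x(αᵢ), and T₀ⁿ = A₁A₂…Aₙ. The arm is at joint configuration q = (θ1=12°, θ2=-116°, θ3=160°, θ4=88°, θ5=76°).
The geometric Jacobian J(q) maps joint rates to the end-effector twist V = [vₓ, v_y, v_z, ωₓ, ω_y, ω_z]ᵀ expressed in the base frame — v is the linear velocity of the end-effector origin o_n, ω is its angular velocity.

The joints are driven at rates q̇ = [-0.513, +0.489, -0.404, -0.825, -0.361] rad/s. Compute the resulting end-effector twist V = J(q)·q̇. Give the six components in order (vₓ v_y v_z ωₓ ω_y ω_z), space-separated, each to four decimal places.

o_n = [0.2793, 1.1511, 0.3575]
J₁: ẑ×o_n = [-1.1511, 0.2793, 0.0000], ω = ẑ
J2: z=[-0.2079, 0.9781, 0.0000] o=[0.5380, 0.1144, 0.0000] → [0.3497, 0.0743, 0.0374, -0.2079, 0.9781, 0.0000]
J3: z=[0.8792, 0.1869, 0.4384] o=[0.0871, 0.5910, 0.7011] → [-0.3097, 0.3863, 0.4565, 0.8792, 0.1869, 0.4384]
J4: z=[0.8792, 0.1869, 0.4384] o=[0.4180, 0.5600, 0.5526] → [-0.2956, 0.1107, 0.5456, 0.8792, 0.1869, 0.4384]
J5: z=[-0.4755, 0.2819, 0.8333] o=[0.6914, 1.1110, 0.5222] → [-0.0799, -0.4217, 0.0971, -0.4755, 0.2819, 0.8333]
V = J·q̇ = [1.1593, -0.2022, -0.6513, -1.0105, 0.1469, -1.3526]

1.1593 -0.2022 -0.6513 -1.0105 0.1469 -1.3526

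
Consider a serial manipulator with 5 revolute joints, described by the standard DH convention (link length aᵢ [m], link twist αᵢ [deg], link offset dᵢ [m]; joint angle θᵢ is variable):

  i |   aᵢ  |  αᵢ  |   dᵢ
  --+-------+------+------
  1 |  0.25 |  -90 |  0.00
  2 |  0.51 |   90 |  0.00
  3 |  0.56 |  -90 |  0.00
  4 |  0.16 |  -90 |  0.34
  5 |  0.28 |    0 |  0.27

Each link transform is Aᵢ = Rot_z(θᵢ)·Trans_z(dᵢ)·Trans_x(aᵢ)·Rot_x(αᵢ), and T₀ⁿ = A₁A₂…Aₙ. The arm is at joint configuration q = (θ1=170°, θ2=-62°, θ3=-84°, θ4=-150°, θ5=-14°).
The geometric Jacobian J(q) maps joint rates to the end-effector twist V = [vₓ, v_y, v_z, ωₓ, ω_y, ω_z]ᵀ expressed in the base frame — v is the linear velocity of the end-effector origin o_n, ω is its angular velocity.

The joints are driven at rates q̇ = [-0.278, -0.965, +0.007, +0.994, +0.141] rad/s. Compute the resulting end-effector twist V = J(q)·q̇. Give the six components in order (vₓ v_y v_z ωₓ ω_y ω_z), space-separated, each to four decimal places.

1.3692 0.2868 0.1691 -0.1865 0.9785 0.6620

o_n = [-0.2459, 0.3244, 1.0491]
J₁: ẑ×o_n = [-0.3244, -0.2459, 0.0000], ω = ẑ
J2: z=[-0.1736, -0.9848, 0.0000] o=[-0.2462, 0.0434, 0.0000] → [-1.0332, 0.1822, -0.0485, -0.1736, -0.9848, 0.0000]
J3: z=[0.8695, -0.1533, 0.4695] o=[-0.4820, 0.0850, 0.4503] → [-0.2042, -0.4098, 0.2444, 0.8695, -0.1533, 0.4695]
J4: z=[-0.4780, -0.0219, 0.8781] o=[-0.4123, 0.6382, 0.5020] → [0.2636, 0.4076, 0.1536, -0.4780, -0.0219, 0.8781]
J5: z=[0.8152, 0.3612, 0.4527] o=[-0.5225, 0.4816, 0.8253] → [0.1520, -0.0572, -0.2281, 0.8152, 0.3612, 0.4527]
V = J·q̇ = [1.3692, 0.2868, 0.1691, -0.1865, 0.9785, 0.6620]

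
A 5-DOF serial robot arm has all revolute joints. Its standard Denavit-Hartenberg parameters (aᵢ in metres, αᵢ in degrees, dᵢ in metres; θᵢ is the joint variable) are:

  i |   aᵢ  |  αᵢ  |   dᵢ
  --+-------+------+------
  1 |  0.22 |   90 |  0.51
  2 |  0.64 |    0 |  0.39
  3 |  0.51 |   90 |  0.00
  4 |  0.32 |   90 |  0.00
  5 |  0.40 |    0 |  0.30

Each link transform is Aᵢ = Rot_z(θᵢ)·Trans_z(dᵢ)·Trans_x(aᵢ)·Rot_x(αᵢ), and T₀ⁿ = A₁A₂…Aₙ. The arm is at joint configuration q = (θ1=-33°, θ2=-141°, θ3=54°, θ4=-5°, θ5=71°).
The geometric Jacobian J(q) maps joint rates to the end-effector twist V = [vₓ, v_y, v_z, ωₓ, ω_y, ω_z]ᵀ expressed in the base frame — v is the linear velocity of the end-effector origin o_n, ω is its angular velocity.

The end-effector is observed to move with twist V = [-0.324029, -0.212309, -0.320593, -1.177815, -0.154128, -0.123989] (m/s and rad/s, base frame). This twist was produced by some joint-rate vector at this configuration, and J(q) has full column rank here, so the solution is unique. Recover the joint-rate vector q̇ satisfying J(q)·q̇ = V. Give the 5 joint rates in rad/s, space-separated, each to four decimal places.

-0.0020 -0.5540 0.4730 0.9090 -0.8550

o_n = [-0.5367, 0.2867, -0.8436]
J₁: ẑ×o_n = [-0.2867, -0.5367, 0.0000], ω = ẑ
J2: z=[-0.5446, -0.8387, 0.0000] o=[0.1845, -0.1198, 0.5100] → [1.1353, -0.7372, -0.8263, -0.5446, -0.8387, 0.0000]
J3: z=[-0.5446, -0.8387, 0.0000] o=[-0.4450, -0.1760, 0.1072] → [0.7975, -0.5179, -0.3289, -0.5446, -0.8387, 0.0000]
J4: z=[-0.8375, 0.5439, -0.0523] o=[-0.4226, -0.1906, -0.4021] → [-0.2152, -0.3639, -0.3376, -0.8375, 0.5439, -0.0523]
J5: z=[0.5387, 0.8380, 0.0870] o=[-0.3935, -0.1762, -0.7204] → [-0.1436, 0.0539, 0.3694, 0.5387, 0.8380, 0.0870]
q̇ = J⁺·V = [-0.0020, -0.5540, 0.4730, 0.9090, -0.8550]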